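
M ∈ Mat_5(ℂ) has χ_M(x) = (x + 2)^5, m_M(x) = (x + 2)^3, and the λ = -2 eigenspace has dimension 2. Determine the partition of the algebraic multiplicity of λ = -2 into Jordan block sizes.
Block sizes for λ = -2: [3, 2]

Step 1 — from the characteristic polynomial, algebraic multiplicity of λ = -2 is 5. From dim ker(M − (-2)·I) = 2, there are exactly 2 Jordan blocks for λ = -2.
Step 2 — from the minimal polynomial, the factor (x + 2)^3 tells us the largest block for λ = -2 has size 3.
Step 3 — with total size 5, 2 blocks, and largest block 3, the block sizes (in nonincreasing order) are [3, 2].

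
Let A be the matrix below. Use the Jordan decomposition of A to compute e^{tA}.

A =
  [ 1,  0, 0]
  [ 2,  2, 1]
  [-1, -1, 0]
e^{tA} =
  [exp(t), 0, 0]
  [t^2*exp(t)/2 + 2*t*exp(t), t*exp(t) + exp(t), t*exp(t)]
  [-t^2*exp(t)/2 - t*exp(t), -t*exp(t), -t*exp(t) + exp(t)]

Strategy: write A = P · J · P⁻¹ where J is a Jordan canonical form, so e^{tA} = P · e^{tJ} · P⁻¹, and e^{tJ} can be computed block-by-block.

A has Jordan form
J =
  [1, 1, 0]
  [0, 1, 1]
  [0, 0, 1]
(up to reordering of blocks).

Per-block formulas:
  For a 3×3 Jordan block J_3(1): exp(t · J_3(1)) = e^(1t)·(I + t·N + (t^2/2)·N^2), where N is the 3×3 nilpotent shift.

After assembling e^{tJ} and conjugating by P, we get:

e^{tA} =
  [exp(t), 0, 0]
  [t^2*exp(t)/2 + 2*t*exp(t), t*exp(t) + exp(t), t*exp(t)]
  [-t^2*exp(t)/2 - t*exp(t), -t*exp(t), -t*exp(t) + exp(t)]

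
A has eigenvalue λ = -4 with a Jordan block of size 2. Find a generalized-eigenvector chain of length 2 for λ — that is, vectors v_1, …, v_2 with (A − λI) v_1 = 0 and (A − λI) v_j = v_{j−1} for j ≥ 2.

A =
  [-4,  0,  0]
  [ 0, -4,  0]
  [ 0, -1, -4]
A Jordan chain for λ = -4 of length 2:
v_1 = (0, 0, -1)ᵀ
v_2 = (0, 1, 0)ᵀ

Let N = A − (-4)·I. We want v_2 with N^2 v_2 = 0 but N^1 v_2 ≠ 0; then v_{j-1} := N · v_j for j = 2, …, 2.

Pick v_2 = (0, 1, 0)ᵀ.
Then v_1 = N · v_2 = (0, 0, -1)ᵀ.

Sanity check: (A − (-4)·I) v_1 = (0, 0, 0)ᵀ = 0. ✓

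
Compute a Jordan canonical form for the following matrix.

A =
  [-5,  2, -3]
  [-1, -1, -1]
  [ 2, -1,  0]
J_3(-2)

The characteristic polynomial is
  det(x·I − A) = x^3 + 6*x^2 + 12*x + 8 = (x + 2)^3

Eigenvalues and multiplicities (the geometric multiplicity of λ is n − rank(A − λI), which equals the number of Jordan blocks for λ):
  λ = -2: algebraic multiplicity = 3, geometric multiplicity = 1

Determining the block sizes for each eigenvalue:
  λ = -2: one block (gm = 1), so the single block has size am = 3 → block sizes [3]

Assembling the blocks gives a Jordan form
J =
  [-2,  1,  0]
  [ 0, -2,  1]
  [ 0,  0, -2]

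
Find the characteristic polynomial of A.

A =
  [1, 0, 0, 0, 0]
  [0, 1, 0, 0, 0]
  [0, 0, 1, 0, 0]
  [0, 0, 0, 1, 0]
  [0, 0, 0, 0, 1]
x^5 - 5*x^4 + 10*x^3 - 10*x^2 + 5*x - 1

Expanding det(x·I − A) (e.g. by cofactor expansion or by noting that A is similar to its Jordan form J, which has the same characteristic polynomial as A) gives
  χ_A(x) = x^5 - 5*x^4 + 10*x^3 - 10*x^2 + 5*x - 1
which factors as (x - 1)^5. The eigenvalues (with algebraic multiplicities) are λ = 1 with multiplicity 5.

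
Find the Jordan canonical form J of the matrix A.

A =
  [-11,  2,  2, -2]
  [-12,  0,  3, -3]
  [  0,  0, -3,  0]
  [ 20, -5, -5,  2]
J_2(-3) ⊕ J_1(-3) ⊕ J_1(-3)

The characteristic polynomial is
  det(x·I − A) = x^4 + 12*x^3 + 54*x^2 + 108*x + 81 = (x + 3)^4

Eigenvalues and multiplicities (the geometric multiplicity of λ is n − rank(A − λI), which equals the number of Jordan blocks for λ):
  λ = -3: algebraic multiplicity = 4, geometric multiplicity = 3

Determining the block sizes for each eigenvalue:
  λ = -3: 3 blocks summing to 4 forces exactly one block of size 2 and the rest size 1 → block sizes [2, 1, 1]

Assembling the blocks gives a Jordan form
J =
  [-3,  1,  0,  0]
  [ 0, -3,  0,  0]
  [ 0,  0, -3,  0]
  [ 0,  0,  0, -3]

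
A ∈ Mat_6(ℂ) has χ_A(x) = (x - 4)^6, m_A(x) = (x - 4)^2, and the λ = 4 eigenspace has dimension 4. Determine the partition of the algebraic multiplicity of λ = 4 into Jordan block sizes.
Block sizes for λ = 4: [2, 2, 1, 1]

Step 1 — from the characteristic polynomial, algebraic multiplicity of λ = 4 is 6. From dim ker(A − (4)·I) = 4, there are exactly 4 Jordan blocks for λ = 4.
Step 2 — from the minimal polynomial, the factor (x − 4)^2 tells us the largest block for λ = 4 has size 2.
Step 3 — with total size 6, 4 blocks, and largest block 2, the block sizes (in nonincreasing order) are [2, 2, 1, 1].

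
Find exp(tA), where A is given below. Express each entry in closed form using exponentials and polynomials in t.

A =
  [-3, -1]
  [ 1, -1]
e^{tA} =
  [-t*exp(-2*t) + exp(-2*t), -t*exp(-2*t)]
  [t*exp(-2*t), t*exp(-2*t) + exp(-2*t)]

Strategy: write A = P · J · P⁻¹ where J is a Jordan canonical form, so e^{tA} = P · e^{tJ} · P⁻¹, and e^{tJ} can be computed block-by-block.

A has Jordan form
J =
  [-2,  1]
  [ 0, -2]
(up to reordering of blocks).

Per-block formulas:
  For a 2×2 Jordan block J_2(-2): exp(t · J_2(-2)) = e^(-2t)·(I + t·N), where N is the 2×2 nilpotent shift.

After assembling e^{tJ} and conjugating by P, we get:

e^{tA} =
  [-t*exp(-2*t) + exp(-2*t), -t*exp(-2*t)]
  [t*exp(-2*t), t*exp(-2*t) + exp(-2*t)]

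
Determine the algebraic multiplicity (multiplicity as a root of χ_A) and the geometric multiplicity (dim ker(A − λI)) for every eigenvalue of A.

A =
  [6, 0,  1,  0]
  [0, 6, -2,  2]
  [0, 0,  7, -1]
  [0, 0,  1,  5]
λ = 6: alg = 4, geom = 2

Step 1 — factor the characteristic polynomial to read off the algebraic multiplicities:
  χ_A(x) = (x - 6)^4

Step 2 — compute geometric multiplicities via the rank-nullity identity g(λ) = n − rank(A − λI):
  rank(A − (6)·I) = 2, so dim ker(A − (6)·I) = n − 2 = 2

Summary:
  λ = 6: algebraic multiplicity = 4, geometric multiplicity = 2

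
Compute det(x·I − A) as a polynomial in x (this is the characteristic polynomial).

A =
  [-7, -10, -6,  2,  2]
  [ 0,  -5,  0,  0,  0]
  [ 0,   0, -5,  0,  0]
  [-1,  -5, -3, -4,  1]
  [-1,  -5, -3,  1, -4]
x^5 + 25*x^4 + 250*x^3 + 1250*x^2 + 3125*x + 3125

Expanding det(x·I − A) (e.g. by cofactor expansion or by noting that A is similar to its Jordan form J, which has the same characteristic polynomial as A) gives
  χ_A(x) = x^5 + 25*x^4 + 250*x^3 + 1250*x^2 + 3125*x + 3125
which factors as (x + 5)^5. The eigenvalues (with algebraic multiplicities) are λ = -5 with multiplicity 5.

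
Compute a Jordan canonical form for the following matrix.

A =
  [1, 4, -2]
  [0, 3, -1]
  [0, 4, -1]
J_2(1) ⊕ J_1(1)

The characteristic polynomial is
  det(x·I − A) = x^3 - 3*x^2 + 3*x - 1 = (x - 1)^3

Eigenvalues and multiplicities (the geometric multiplicity of λ is n − rank(A − λI), which equals the number of Jordan blocks for λ):
  λ = 1: algebraic multiplicity = 3, geometric multiplicity = 2

Determining the block sizes for each eigenvalue:
  λ = 1: 2 blocks summing to 3 forces exactly one block of size 2 and the rest size 1 → block sizes [2, 1]

Assembling the blocks gives a Jordan form
J =
  [1, 1, 0]
  [0, 1, 0]
  [0, 0, 1]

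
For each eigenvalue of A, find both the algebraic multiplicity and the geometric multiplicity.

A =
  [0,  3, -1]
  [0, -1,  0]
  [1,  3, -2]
λ = -1: alg = 3, geom = 2

Step 1 — factor the characteristic polynomial to read off the algebraic multiplicities:
  χ_A(x) = (x + 1)^3

Step 2 — compute geometric multiplicities via the rank-nullity identity g(λ) = n − rank(A − λI):
  rank(A − (-1)·I) = 1, so dim ker(A − (-1)·I) = n − 1 = 2

Summary:
  λ = -1: algebraic multiplicity = 3, geometric multiplicity = 2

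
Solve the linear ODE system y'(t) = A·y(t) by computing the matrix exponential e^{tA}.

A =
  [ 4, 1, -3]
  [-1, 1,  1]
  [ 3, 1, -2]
e^{tA} =
  [-t^2*exp(t)/2 + 3*t*exp(t) + exp(t), t*exp(t), t^2*exp(t)/2 - 3*t*exp(t)]
  [-t*exp(t), exp(t), t*exp(t)]
  [-t^2*exp(t)/2 + 3*t*exp(t), t*exp(t), t^2*exp(t)/2 - 3*t*exp(t) + exp(t)]

Strategy: write A = P · J · P⁻¹ where J is a Jordan canonical form, so e^{tA} = P · e^{tJ} · P⁻¹, and e^{tJ} can be computed block-by-block.

A has Jordan form
J =
  [1, 1, 0]
  [0, 1, 1]
  [0, 0, 1]
(up to reordering of blocks).

Per-block formulas:
  For a 3×3 Jordan block J_3(1): exp(t · J_3(1)) = e^(1t)·(I + t·N + (t^2/2)·N^2), where N is the 3×3 nilpotent shift.

After assembling e^{tJ} and conjugating by P, we get:

e^{tA} =
  [-t^2*exp(t)/2 + 3*t*exp(t) + exp(t), t*exp(t), t^2*exp(t)/2 - 3*t*exp(t)]
  [-t*exp(t), exp(t), t*exp(t)]
  [-t^2*exp(t)/2 + 3*t*exp(t), t*exp(t), t^2*exp(t)/2 - 3*t*exp(t) + exp(t)]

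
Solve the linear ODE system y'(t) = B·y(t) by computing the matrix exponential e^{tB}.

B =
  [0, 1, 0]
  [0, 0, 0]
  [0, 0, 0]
e^{tB} =
  [1, t, 0]
  [0, 1, 0]
  [0, 0, 1]

Strategy: write B = P · J · P⁻¹ where J is a Jordan canonical form, so e^{tB} = P · e^{tJ} · P⁻¹, and e^{tJ} can be computed block-by-block.

B has Jordan form
J =
  [0, 1, 0]
  [0, 0, 0]
  [0, 0, 0]
(up to reordering of blocks).

Per-block formulas:
  For a 1×1 block at λ = 0: exp(t · [0]) = [e^(0t)].
  For a 2×2 Jordan block J_2(0): exp(t · J_2(0)) = e^(0t)·(I + t·N), where N is the 2×2 nilpotent shift.

After assembling e^{tJ} and conjugating by P, we get:

e^{tB} =
  [1, t, 0]
  [0, 1, 0]
  [0, 0, 1]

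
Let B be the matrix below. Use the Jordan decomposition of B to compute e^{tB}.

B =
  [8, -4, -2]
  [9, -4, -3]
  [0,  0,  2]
e^{tB} =
  [6*t*exp(2*t) + exp(2*t), -4*t*exp(2*t), -2*t*exp(2*t)]
  [9*t*exp(2*t), -6*t*exp(2*t) + exp(2*t), -3*t*exp(2*t)]
  [0, 0, exp(2*t)]

Strategy: write B = P · J · P⁻¹ where J is a Jordan canonical form, so e^{tB} = P · e^{tJ} · P⁻¹, and e^{tJ} can be computed block-by-block.

B has Jordan form
J =
  [2, 1, 0]
  [0, 2, 0]
  [0, 0, 2]
(up to reordering of blocks).

Per-block formulas:
  For a 2×2 Jordan block J_2(2): exp(t · J_2(2)) = e^(2t)·(I + t·N), where N is the 2×2 nilpotent shift.
  For a 1×1 block at λ = 2: exp(t · [2]) = [e^(2t)].

After assembling e^{tJ} and conjugating by P, we get:

e^{tB} =
  [6*t*exp(2*t) + exp(2*t), -4*t*exp(2*t), -2*t*exp(2*t)]
  [9*t*exp(2*t), -6*t*exp(2*t) + exp(2*t), -3*t*exp(2*t)]
  [0, 0, exp(2*t)]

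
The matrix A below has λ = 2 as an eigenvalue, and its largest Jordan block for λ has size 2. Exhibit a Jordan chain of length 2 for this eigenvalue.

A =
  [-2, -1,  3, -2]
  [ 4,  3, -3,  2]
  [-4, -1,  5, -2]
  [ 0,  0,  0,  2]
A Jordan chain for λ = 2 of length 2:
v_1 = (-4, 4, -4, 0)ᵀ
v_2 = (1, 0, 0, 0)ᵀ

Let N = A − (2)·I. We want v_2 with N^2 v_2 = 0 but N^1 v_2 ≠ 0; then v_{j-1} := N · v_j for j = 2, …, 2.

Pick v_2 = (1, 0, 0, 0)ᵀ.
Then v_1 = N · v_2 = (-4, 4, -4, 0)ᵀ.

Sanity check: (A − (2)·I) v_1 = (0, 0, 0, 0)ᵀ = 0. ✓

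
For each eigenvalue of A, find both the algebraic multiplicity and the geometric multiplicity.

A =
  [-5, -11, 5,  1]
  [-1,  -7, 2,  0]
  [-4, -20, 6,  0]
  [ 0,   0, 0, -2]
λ = -2: alg = 4, geom = 2

Step 1 — factor the characteristic polynomial to read off the algebraic multiplicities:
  χ_A(x) = (x + 2)^4

Step 2 — compute geometric multiplicities via the rank-nullity identity g(λ) = n − rank(A − λI):
  rank(A − (-2)·I) = 2, so dim ker(A − (-2)·I) = n − 2 = 2

Summary:
  λ = -2: algebraic multiplicity = 4, geometric multiplicity = 2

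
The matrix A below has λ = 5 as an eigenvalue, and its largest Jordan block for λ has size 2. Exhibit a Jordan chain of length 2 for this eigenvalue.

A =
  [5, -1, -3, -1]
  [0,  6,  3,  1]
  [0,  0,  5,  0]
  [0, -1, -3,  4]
A Jordan chain for λ = 5 of length 2:
v_1 = (-1, 1, 0, -1)ᵀ
v_2 = (0, 1, 0, 0)ᵀ

Let N = A − (5)·I. We want v_2 with N^2 v_2 = 0 but N^1 v_2 ≠ 0; then v_{j-1} := N · v_j for j = 2, …, 2.

Pick v_2 = (0, 1, 0, 0)ᵀ.
Then v_1 = N · v_2 = (-1, 1, 0, -1)ᵀ.

Sanity check: (A − (5)·I) v_1 = (0, 0, 0, 0)ᵀ = 0. ✓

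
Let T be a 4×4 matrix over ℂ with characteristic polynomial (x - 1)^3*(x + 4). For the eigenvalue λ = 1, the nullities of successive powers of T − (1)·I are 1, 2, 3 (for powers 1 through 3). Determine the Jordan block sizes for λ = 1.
Block sizes for λ = 1: [3]

From the dimensions of kernels of powers, the number of Jordan blocks of size at least j is d_j − d_{j−1} where d_j = dim ker(N^j) (with d_0 = 0). Computing the differences gives [1, 1, 1].
The number of blocks of size exactly k is (#blocks of size ≥ k) − (#blocks of size ≥ k + 1), so the partition is: 1 block(s) of size 3.
In nonincreasing order the block sizes are [3].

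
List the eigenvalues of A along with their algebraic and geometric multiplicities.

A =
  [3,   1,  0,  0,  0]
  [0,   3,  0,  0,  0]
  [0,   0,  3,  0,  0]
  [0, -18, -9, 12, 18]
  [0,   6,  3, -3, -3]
λ = 3: alg = 4, geom = 3; λ = 6: alg = 1, geom = 1

Step 1 — factor the characteristic polynomial to read off the algebraic multiplicities:
  χ_A(x) = (x - 6)*(x - 3)^4

Step 2 — compute geometric multiplicities via the rank-nullity identity g(λ) = n − rank(A − λI):
  rank(A − (3)·I) = 2, so dim ker(A − (3)·I) = n − 2 = 3
  rank(A − (6)·I) = 4, so dim ker(A − (6)·I) = n − 4 = 1

Summary:
  λ = 3: algebraic multiplicity = 4, geometric multiplicity = 3
  λ = 6: algebraic multiplicity = 1, geometric multiplicity = 1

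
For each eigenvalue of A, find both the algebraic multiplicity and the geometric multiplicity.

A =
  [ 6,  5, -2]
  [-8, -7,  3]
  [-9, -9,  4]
λ = 1: alg = 3, geom = 1

Step 1 — factor the characteristic polynomial to read off the algebraic multiplicities:
  χ_A(x) = (x - 1)^3

Step 2 — compute geometric multiplicities via the rank-nullity identity g(λ) = n − rank(A − λI):
  rank(A − (1)·I) = 2, so dim ker(A − (1)·I) = n − 2 = 1

Summary:
  λ = 1: algebraic multiplicity = 3, geometric multiplicity = 1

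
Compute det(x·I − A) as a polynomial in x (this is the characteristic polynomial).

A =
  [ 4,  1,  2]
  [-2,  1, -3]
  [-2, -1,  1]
x^3 - 6*x^2 + 12*x - 8

Expanding det(x·I − A) (e.g. by cofactor expansion or by noting that A is similar to its Jordan form J, which has the same characteristic polynomial as A) gives
  χ_A(x) = x^3 - 6*x^2 + 12*x - 8
which factors as (x - 2)^3. The eigenvalues (with algebraic multiplicities) are λ = 2 with multiplicity 3.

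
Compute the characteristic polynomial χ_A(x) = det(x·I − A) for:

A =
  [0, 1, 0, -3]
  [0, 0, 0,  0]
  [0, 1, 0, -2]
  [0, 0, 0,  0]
x^4

Expanding det(x·I − A) (e.g. by cofactor expansion or by noting that A is similar to its Jordan form J, which has the same characteristic polynomial as A) gives
  χ_A(x) = x^4
which factors as x^4. The eigenvalues (with algebraic multiplicities) are λ = 0 with multiplicity 4.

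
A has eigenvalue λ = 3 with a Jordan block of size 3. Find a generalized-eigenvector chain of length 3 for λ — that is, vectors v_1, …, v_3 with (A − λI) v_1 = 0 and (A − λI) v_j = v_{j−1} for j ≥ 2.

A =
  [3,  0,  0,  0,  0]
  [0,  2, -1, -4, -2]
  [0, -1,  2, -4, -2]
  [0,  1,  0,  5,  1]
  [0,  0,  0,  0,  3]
A Jordan chain for λ = 3 of length 3:
v_1 = (0, -2, -2, 1, 0)ᵀ
v_2 = (0, -1, -1, 1, 0)ᵀ
v_3 = (0, 1, 0, 0, 0)ᵀ

Let N = A − (3)·I. We want v_3 with N^3 v_3 = 0 but N^2 v_3 ≠ 0; then v_{j-1} := N · v_j for j = 3, …, 2.

Pick v_3 = (0, 1, 0, 0, 0)ᵀ.
Then v_2 = N · v_3 = (0, -1, -1, 1, 0)ᵀ.
Then v_1 = N · v_2 = (0, -2, -2, 1, 0)ᵀ.

Sanity check: (A − (3)·I) v_1 = (0, 0, 0, 0, 0)ᵀ = 0. ✓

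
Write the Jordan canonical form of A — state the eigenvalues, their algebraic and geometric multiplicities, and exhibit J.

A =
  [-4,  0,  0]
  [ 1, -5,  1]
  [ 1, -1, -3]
J_2(-4) ⊕ J_1(-4)

The characteristic polynomial is
  det(x·I − A) = x^3 + 12*x^2 + 48*x + 64 = (x + 4)^3

Eigenvalues and multiplicities (the geometric multiplicity of λ is n − rank(A − λI), which equals the number of Jordan blocks for λ):
  λ = -4: algebraic multiplicity = 3, geometric multiplicity = 2

Determining the block sizes for each eigenvalue:
  λ = -4: 2 blocks summing to 3 forces exactly one block of size 2 and the rest size 1 → block sizes [2, 1]

Assembling the blocks gives a Jordan form
J =
  [-4,  1,  0]
  [ 0, -4,  0]
  [ 0,  0, -4]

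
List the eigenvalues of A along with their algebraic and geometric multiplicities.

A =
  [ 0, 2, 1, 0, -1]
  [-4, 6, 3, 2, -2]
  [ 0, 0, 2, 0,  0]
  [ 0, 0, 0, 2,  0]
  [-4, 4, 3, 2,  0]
λ = 2: alg = 5, geom = 3

Step 1 — factor the characteristic polynomial to read off the algebraic multiplicities:
  χ_A(x) = (x - 2)^5

Step 2 — compute geometric multiplicities via the rank-nullity identity g(λ) = n − rank(A − λI):
  rank(A − (2)·I) = 2, so dim ker(A − (2)·I) = n − 2 = 3

Summary:
  λ = 2: algebraic multiplicity = 5, geometric multiplicity = 3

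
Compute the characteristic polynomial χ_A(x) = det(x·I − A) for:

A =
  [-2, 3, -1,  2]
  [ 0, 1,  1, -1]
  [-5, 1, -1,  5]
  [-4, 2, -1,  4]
x^4 - 2*x^3 + 2*x - 1

Expanding det(x·I − A) (e.g. by cofactor expansion or by noting that A is similar to its Jordan form J, which has the same characteristic polynomial as A) gives
  χ_A(x) = x^4 - 2*x^3 + 2*x - 1
which factors as (x - 1)^3*(x + 1). The eigenvalues (with algebraic multiplicities) are λ = -1 with multiplicity 1, λ = 1 with multiplicity 3.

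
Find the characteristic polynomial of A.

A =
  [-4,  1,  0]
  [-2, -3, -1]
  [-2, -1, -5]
x^3 + 12*x^2 + 48*x + 64

Expanding det(x·I − A) (e.g. by cofactor expansion or by noting that A is similar to its Jordan form J, which has the same characteristic polynomial as A) gives
  χ_A(x) = x^3 + 12*x^2 + 48*x + 64
which factors as (x + 4)^3. The eigenvalues (with algebraic multiplicities) are λ = -4 with multiplicity 3.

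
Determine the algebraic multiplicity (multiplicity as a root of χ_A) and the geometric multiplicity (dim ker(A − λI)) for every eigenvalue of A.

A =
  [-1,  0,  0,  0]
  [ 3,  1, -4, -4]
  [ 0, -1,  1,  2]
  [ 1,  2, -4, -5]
λ = -1: alg = 4, geom = 2

Step 1 — factor the characteristic polynomial to read off the algebraic multiplicities:
  χ_A(x) = (x + 1)^4

Step 2 — compute geometric multiplicities via the rank-nullity identity g(λ) = n − rank(A − λI):
  rank(A − (-1)·I) = 2, so dim ker(A − (-1)·I) = n − 2 = 2

Summary:
  λ = -1: algebraic multiplicity = 4, geometric multiplicity = 2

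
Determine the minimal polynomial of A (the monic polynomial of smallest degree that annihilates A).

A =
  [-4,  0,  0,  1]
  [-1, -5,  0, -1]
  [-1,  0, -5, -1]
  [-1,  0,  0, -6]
x^2 + 10*x + 25

The characteristic polynomial is χ_A(x) = (x + 5)^4, so the eigenvalues are known. The minimal polynomial is
  m_A(x) = Π_λ (x − λ)^{k_λ}
where k_λ is the size of the *largest* Jordan block for λ (equivalently, the smallest k with (A − λI)^k v = 0 for every generalised eigenvector v of λ).

  λ = -5: largest Jordan block has size 2, contributing (x + 5)^2

So m_A(x) = (x + 5)^2 = x^2 + 10*x + 25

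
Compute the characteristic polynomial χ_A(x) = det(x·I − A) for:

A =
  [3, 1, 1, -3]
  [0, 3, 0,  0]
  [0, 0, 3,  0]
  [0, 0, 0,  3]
x^4 - 12*x^3 + 54*x^2 - 108*x + 81

Expanding det(x·I − A) (e.g. by cofactor expansion or by noting that A is similar to its Jordan form J, which has the same characteristic polynomial as A) gives
  χ_A(x) = x^4 - 12*x^3 + 54*x^2 - 108*x + 81
which factors as (x - 3)^4. The eigenvalues (with algebraic multiplicities) are λ = 3 with multiplicity 4.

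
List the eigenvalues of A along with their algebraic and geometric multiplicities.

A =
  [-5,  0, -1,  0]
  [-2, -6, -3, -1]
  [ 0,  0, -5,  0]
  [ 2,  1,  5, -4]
λ = -5: alg = 4, geom = 2

Step 1 — factor the characteristic polynomial to read off the algebraic multiplicities:
  χ_A(x) = (x + 5)^4

Step 2 — compute geometric multiplicities via the rank-nullity identity g(λ) = n − rank(A − λI):
  rank(A − (-5)·I) = 2, so dim ker(A − (-5)·I) = n − 2 = 2

Summary:
  λ = -5: algebraic multiplicity = 4, geometric multiplicity = 2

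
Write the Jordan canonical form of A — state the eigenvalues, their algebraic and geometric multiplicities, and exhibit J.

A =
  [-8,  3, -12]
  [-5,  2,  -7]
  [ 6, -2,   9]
J_3(1)

The characteristic polynomial is
  det(x·I − A) = x^3 - 3*x^2 + 3*x - 1 = (x - 1)^3

Eigenvalues and multiplicities (the geometric multiplicity of λ is n − rank(A − λI), which equals the number of Jordan blocks for λ):
  λ = 1: algebraic multiplicity = 3, geometric multiplicity = 1

Determining the block sizes for each eigenvalue:
  λ = 1: one block (gm = 1), so the single block has size am = 3 → block sizes [3]

Assembling the blocks gives a Jordan form
J =
  [1, 1, 0]
  [0, 1, 1]
  [0, 0, 1]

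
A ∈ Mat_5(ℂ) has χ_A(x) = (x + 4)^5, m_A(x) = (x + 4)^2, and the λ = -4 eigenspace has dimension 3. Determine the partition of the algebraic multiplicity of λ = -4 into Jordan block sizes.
Block sizes for λ = -4: [2, 2, 1]

Step 1 — from the characteristic polynomial, algebraic multiplicity of λ = -4 is 5. From dim ker(A − (-4)·I) = 3, there are exactly 3 Jordan blocks for λ = -4.
Step 2 — from the minimal polynomial, the factor (x + 4)^2 tells us the largest block for λ = -4 has size 2.
Step 3 — with total size 5, 3 blocks, and largest block 2, the block sizes (in nonincreasing order) are [2, 2, 1].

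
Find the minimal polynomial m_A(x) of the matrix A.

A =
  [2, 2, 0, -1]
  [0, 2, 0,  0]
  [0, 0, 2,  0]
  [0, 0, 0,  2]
x^2 - 4*x + 4

The characteristic polynomial is χ_A(x) = (x - 2)^4, so the eigenvalues are known. The minimal polynomial is
  m_A(x) = Π_λ (x − λ)^{k_λ}
where k_λ is the size of the *largest* Jordan block for λ (equivalently, the smallest k with (A − λI)^k v = 0 for every generalised eigenvector v of λ).

  λ = 2: largest Jordan block has size 2, contributing (x − 2)^2

So m_A(x) = (x - 2)^2 = x^2 - 4*x + 4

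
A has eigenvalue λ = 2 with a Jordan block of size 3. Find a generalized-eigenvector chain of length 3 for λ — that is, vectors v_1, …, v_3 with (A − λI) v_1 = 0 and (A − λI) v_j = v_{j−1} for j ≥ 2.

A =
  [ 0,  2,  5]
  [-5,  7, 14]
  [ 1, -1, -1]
A Jordan chain for λ = 2 of length 3:
v_1 = (-1, -1, 0)ᵀ
v_2 = (-2, -5, 1)ᵀ
v_3 = (1, 0, 0)ᵀ

Let N = A − (2)·I. We want v_3 with N^3 v_3 = 0 but N^2 v_3 ≠ 0; then v_{j-1} := N · v_j for j = 3, …, 2.

Pick v_3 = (1, 0, 0)ᵀ.
Then v_2 = N · v_3 = (-2, -5, 1)ᵀ.
Then v_1 = N · v_2 = (-1, -1, 0)ᵀ.

Sanity check: (A − (2)·I) v_1 = (0, 0, 0)ᵀ = 0. ✓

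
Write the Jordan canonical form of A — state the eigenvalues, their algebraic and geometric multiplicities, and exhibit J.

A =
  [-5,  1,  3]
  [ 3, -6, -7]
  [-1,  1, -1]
J_3(-4)

The characteristic polynomial is
  det(x·I − A) = x^3 + 12*x^2 + 48*x + 64 = (x + 4)^3

Eigenvalues and multiplicities (the geometric multiplicity of λ is n − rank(A − λI), which equals the number of Jordan blocks for λ):
  λ = -4: algebraic multiplicity = 3, geometric multiplicity = 1

Determining the block sizes for each eigenvalue:
  λ = -4: one block (gm = 1), so the single block has size am = 3 → block sizes [3]

Assembling the blocks gives a Jordan form
J =
  [-4,  1,  0]
  [ 0, -4,  1]
  [ 0,  0, -4]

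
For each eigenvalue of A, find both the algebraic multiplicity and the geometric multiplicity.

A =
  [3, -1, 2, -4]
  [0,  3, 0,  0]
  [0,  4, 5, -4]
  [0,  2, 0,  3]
λ = 3: alg = 3, geom = 2; λ = 5: alg = 1, geom = 1

Step 1 — factor the characteristic polynomial to read off the algebraic multiplicities:
  χ_A(x) = (x - 5)*(x - 3)^3

Step 2 — compute geometric multiplicities via the rank-nullity identity g(λ) = n − rank(A − λI):
  rank(A − (3)·I) = 2, so dim ker(A − (3)·I) = n − 2 = 2
  rank(A − (5)·I) = 3, so dim ker(A − (5)·I) = n − 3 = 1

Summary:
  λ = 3: algebraic multiplicity = 3, geometric multiplicity = 2
  λ = 5: algebraic multiplicity = 1, geometric multiplicity = 1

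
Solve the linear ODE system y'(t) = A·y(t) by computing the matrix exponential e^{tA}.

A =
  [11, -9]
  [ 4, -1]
e^{tA} =
  [6*t*exp(5*t) + exp(5*t), -9*t*exp(5*t)]
  [4*t*exp(5*t), -6*t*exp(5*t) + exp(5*t)]

Strategy: write A = P · J · P⁻¹ where J is a Jordan canonical form, so e^{tA} = P · e^{tJ} · P⁻¹, and e^{tJ} can be computed block-by-block.

A has Jordan form
J =
  [5, 1]
  [0, 5]
(up to reordering of blocks).

Per-block formulas:
  For a 2×2 Jordan block J_2(5): exp(t · J_2(5)) = e^(5t)·(I + t·N), where N is the 2×2 nilpotent shift.

After assembling e^{tJ} and conjugating by P, we get:

e^{tA} =
  [6*t*exp(5*t) + exp(5*t), -9*t*exp(5*t)]
  [4*t*exp(5*t), -6*t*exp(5*t) + exp(5*t)]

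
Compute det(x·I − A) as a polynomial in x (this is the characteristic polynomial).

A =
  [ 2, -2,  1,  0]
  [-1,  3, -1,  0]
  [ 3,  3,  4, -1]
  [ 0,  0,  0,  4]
x^4 - 13*x^3 + 60*x^2 - 112*x + 64

Expanding det(x·I − A) (e.g. by cofactor expansion or by noting that A is similar to its Jordan form J, which has the same characteristic polynomial as A) gives
  χ_A(x) = x^4 - 13*x^3 + 60*x^2 - 112*x + 64
which factors as (x - 4)^3*(x - 1). The eigenvalues (with algebraic multiplicities) are λ = 1 with multiplicity 1, λ = 4 with multiplicity 3.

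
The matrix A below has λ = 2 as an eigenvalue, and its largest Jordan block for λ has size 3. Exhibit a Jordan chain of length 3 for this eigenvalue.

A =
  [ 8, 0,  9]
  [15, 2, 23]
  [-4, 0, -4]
A Jordan chain for λ = 2 of length 3:
v_1 = (0, -2, 0)ᵀ
v_2 = (6, 15, -4)ᵀ
v_3 = (1, 0, 0)ᵀ

Let N = A − (2)·I. We want v_3 with N^3 v_3 = 0 but N^2 v_3 ≠ 0; then v_{j-1} := N · v_j for j = 3, …, 2.

Pick v_3 = (1, 0, 0)ᵀ.
Then v_2 = N · v_3 = (6, 15, -4)ᵀ.
Then v_1 = N · v_2 = (0, -2, 0)ᵀ.

Sanity check: (A − (2)·I) v_1 = (0, 0, 0)ᵀ = 0. ✓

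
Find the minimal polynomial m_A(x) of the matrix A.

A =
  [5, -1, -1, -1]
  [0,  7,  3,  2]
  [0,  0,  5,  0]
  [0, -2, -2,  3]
x^3 - 15*x^2 + 75*x - 125

The characteristic polynomial is χ_A(x) = (x - 5)^4, so the eigenvalues are known. The minimal polynomial is
  m_A(x) = Π_λ (x − λ)^{k_λ}
where k_λ is the size of the *largest* Jordan block for λ (equivalently, the smallest k with (A − λI)^k v = 0 for every generalised eigenvector v of λ).

  λ = 5: largest Jordan block has size 3, contributing (x − 5)^3

So m_A(x) = (x - 5)^3 = x^3 - 15*x^2 + 75*x - 125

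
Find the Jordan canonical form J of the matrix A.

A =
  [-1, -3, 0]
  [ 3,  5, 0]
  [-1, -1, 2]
J_2(2) ⊕ J_1(2)

The characteristic polynomial is
  det(x·I − A) = x^3 - 6*x^2 + 12*x - 8 = (x - 2)^3

Eigenvalues and multiplicities (the geometric multiplicity of λ is n − rank(A − λI), which equals the number of Jordan blocks for λ):
  λ = 2: algebraic multiplicity = 3, geometric multiplicity = 2

Determining the block sizes for each eigenvalue:
  λ = 2: 2 blocks summing to 3 forces exactly one block of size 2 and the rest size 1 → block sizes [2, 1]

Assembling the blocks gives a Jordan form
J =
  [2, 1, 0]
  [0, 2, 0]
  [0, 0, 2]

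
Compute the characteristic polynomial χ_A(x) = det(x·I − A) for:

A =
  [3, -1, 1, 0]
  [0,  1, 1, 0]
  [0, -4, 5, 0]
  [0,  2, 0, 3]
x^4 - 12*x^3 + 54*x^2 - 108*x + 81

Expanding det(x·I − A) (e.g. by cofactor expansion or by noting that A is similar to its Jordan form J, which has the same characteristic polynomial as A) gives
  χ_A(x) = x^4 - 12*x^3 + 54*x^2 - 108*x + 81
which factors as (x - 3)^4. The eigenvalues (with algebraic multiplicities) are λ = 3 with multiplicity 4.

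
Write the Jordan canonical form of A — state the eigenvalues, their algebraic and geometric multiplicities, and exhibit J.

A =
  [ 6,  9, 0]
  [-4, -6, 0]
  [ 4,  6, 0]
J_2(0) ⊕ J_1(0)

The characteristic polynomial is
  det(x·I − A) = x^3

Eigenvalues and multiplicities (the geometric multiplicity of λ is n − rank(A − λI), which equals the number of Jordan blocks for λ):
  λ = 0: algebraic multiplicity = 3, geometric multiplicity = 2

Determining the block sizes for each eigenvalue:
  λ = 0: 2 blocks summing to 3 forces exactly one block of size 2 and the rest size 1 → block sizes [2, 1]

Assembling the blocks gives a Jordan form
J =
  [0, 1, 0]
  [0, 0, 0]
  [0, 0, 0]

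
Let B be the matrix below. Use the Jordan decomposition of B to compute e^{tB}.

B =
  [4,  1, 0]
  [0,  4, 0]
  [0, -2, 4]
e^{tB} =
  [exp(4*t), t*exp(4*t), 0]
  [0, exp(4*t), 0]
  [0, -2*t*exp(4*t), exp(4*t)]

Strategy: write B = P · J · P⁻¹ where J is a Jordan canonical form, so e^{tB} = P · e^{tJ} · P⁻¹, and e^{tJ} can be computed block-by-block.

B has Jordan form
J =
  [4, 1, 0]
  [0, 4, 0]
  [0, 0, 4]
(up to reordering of blocks).

Per-block formulas:
  For a 1×1 block at λ = 4: exp(t · [4]) = [e^(4t)].
  For a 2×2 Jordan block J_2(4): exp(t · J_2(4)) = e^(4t)·(I + t·N), where N is the 2×2 nilpotent shift.

After assembling e^{tJ} and conjugating by P, we get:

e^{tB} =
  [exp(4*t), t*exp(4*t), 0]
  [0, exp(4*t), 0]
  [0, -2*t*exp(4*t), exp(4*t)]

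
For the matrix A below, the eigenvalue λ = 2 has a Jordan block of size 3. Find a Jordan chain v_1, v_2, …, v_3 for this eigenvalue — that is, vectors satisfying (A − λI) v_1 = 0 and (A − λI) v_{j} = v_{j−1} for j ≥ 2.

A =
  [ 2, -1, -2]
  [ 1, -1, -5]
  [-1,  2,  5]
A Jordan chain for λ = 2 of length 3:
v_1 = (1, 2, -1)ᵀ
v_2 = (0, 1, -1)ᵀ
v_3 = (1, 0, 0)ᵀ

Let N = A − (2)·I. We want v_3 with N^3 v_3 = 0 but N^2 v_3 ≠ 0; then v_{j-1} := N · v_j for j = 3, …, 2.

Pick v_3 = (1, 0, 0)ᵀ.
Then v_2 = N · v_3 = (0, 1, -1)ᵀ.
Then v_1 = N · v_2 = (1, 2, -1)ᵀ.

Sanity check: (A − (2)·I) v_1 = (0, 0, 0)ᵀ = 0. ✓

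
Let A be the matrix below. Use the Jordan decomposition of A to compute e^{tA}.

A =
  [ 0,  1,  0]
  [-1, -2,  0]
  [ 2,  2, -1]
e^{tA} =
  [t*exp(-t) + exp(-t), t*exp(-t), 0]
  [-t*exp(-t), -t*exp(-t) + exp(-t), 0]
  [2*t*exp(-t), 2*t*exp(-t), exp(-t)]

Strategy: write A = P · J · P⁻¹ where J is a Jordan canonical form, so e^{tA} = P · e^{tJ} · P⁻¹, and e^{tJ} can be computed block-by-block.

A has Jordan form
J =
  [-1,  1,  0]
  [ 0, -1,  0]
  [ 0,  0, -1]
(up to reordering of blocks).

Per-block formulas:
  For a 1×1 block at λ = -1: exp(t · [-1]) = [e^(-1t)].
  For a 2×2 Jordan block J_2(-1): exp(t · J_2(-1)) = e^(-1t)·(I + t·N), where N is the 2×2 nilpotent shift.

After assembling e^{tJ} and conjugating by P, we get:

e^{tA} =
  [t*exp(-t) + exp(-t), t*exp(-t), 0]
  [-t*exp(-t), -t*exp(-t) + exp(-t), 0]
  [2*t*exp(-t), 2*t*exp(-t), exp(-t)]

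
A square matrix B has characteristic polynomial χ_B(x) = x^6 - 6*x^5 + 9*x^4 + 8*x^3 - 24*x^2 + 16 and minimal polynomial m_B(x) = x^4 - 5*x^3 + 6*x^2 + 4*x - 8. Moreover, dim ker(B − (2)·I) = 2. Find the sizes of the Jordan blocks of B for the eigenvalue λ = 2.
Block sizes for λ = 2: [3, 1]

Step 1 — from the characteristic polynomial, algebraic multiplicity of λ = 2 is 4. From dim ker(B − (2)·I) = 2, there are exactly 2 Jordan blocks for λ = 2.
Step 2 — from the minimal polynomial, the factor (x − 2)^3 tells us the largest block for λ = 2 has size 3.
Step 3 — with total size 4, 2 blocks, and largest block 3, the block sizes (in nonincreasing order) are [3, 1].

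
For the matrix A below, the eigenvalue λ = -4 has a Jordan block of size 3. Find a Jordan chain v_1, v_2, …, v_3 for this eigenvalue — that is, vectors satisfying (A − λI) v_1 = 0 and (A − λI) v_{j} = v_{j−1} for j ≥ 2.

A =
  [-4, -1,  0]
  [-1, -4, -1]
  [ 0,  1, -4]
A Jordan chain for λ = -4 of length 3:
v_1 = (1, 0, -1)ᵀ
v_2 = (0, -1, 0)ᵀ
v_3 = (1, 0, 0)ᵀ

Let N = A − (-4)·I. We want v_3 with N^3 v_3 = 0 but N^2 v_3 ≠ 0; then v_{j-1} := N · v_j for j = 3, …, 2.

Pick v_3 = (1, 0, 0)ᵀ.
Then v_2 = N · v_3 = (0, -1, 0)ᵀ.
Then v_1 = N · v_2 = (1, 0, -1)ᵀ.

Sanity check: (A − (-4)·I) v_1 = (0, 0, 0)ᵀ = 0. ✓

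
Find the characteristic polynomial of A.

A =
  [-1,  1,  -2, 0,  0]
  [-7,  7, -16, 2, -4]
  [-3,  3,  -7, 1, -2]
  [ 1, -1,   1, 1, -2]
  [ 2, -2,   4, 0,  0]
x^5

Expanding det(x·I − A) (e.g. by cofactor expansion or by noting that A is similar to its Jordan form J, which has the same characteristic polynomial as A) gives
  χ_A(x) = x^5
which factors as x^5. The eigenvalues (with algebraic multiplicities) are λ = 0 with multiplicity 5.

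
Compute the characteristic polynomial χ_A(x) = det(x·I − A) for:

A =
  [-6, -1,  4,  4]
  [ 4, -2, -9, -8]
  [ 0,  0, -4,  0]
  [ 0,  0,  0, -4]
x^4 + 16*x^3 + 96*x^2 + 256*x + 256

Expanding det(x·I − A) (e.g. by cofactor expansion or by noting that A is similar to its Jordan form J, which has the same characteristic polynomial as A) gives
  χ_A(x) = x^4 + 16*x^3 + 96*x^2 + 256*x + 256
which factors as (x + 4)^4. The eigenvalues (with algebraic multiplicities) are λ = -4 with multiplicity 4.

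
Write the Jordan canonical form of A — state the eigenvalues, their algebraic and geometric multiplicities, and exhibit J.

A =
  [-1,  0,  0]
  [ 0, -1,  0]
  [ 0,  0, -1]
J_1(-1) ⊕ J_1(-1) ⊕ J_1(-1)

The characteristic polynomial is
  det(x·I − A) = x^3 + 3*x^2 + 3*x + 1 = (x + 1)^3

Eigenvalues and multiplicities (the geometric multiplicity of λ is n − rank(A − λI), which equals the number of Jordan blocks for λ):
  λ = -1: algebraic multiplicity = 3, geometric multiplicity = 3

Determining the block sizes for each eigenvalue:
  λ = -1: gm = am = 3, so every block has size 1 → block sizes [1, 1, 1]

Assembling the blocks gives a Jordan form
J =
  [-1,  0,  0]
  [ 0, -1,  0]
  [ 0,  0, -1]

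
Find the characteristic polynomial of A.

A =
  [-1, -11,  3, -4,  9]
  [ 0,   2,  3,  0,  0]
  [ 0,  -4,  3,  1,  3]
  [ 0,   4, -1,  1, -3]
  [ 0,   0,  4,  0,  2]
x^5 - 7*x^4 + 16*x^3 - 8*x^2 - 16*x + 16

Expanding det(x·I − A) (e.g. by cofactor expansion or by noting that A is similar to its Jordan form J, which has the same characteristic polynomial as A) gives
  χ_A(x) = x^5 - 7*x^4 + 16*x^3 - 8*x^2 - 16*x + 16
which factors as (x - 2)^4*(x + 1). The eigenvalues (with algebraic multiplicities) are λ = -1 with multiplicity 1, λ = 2 with multiplicity 4.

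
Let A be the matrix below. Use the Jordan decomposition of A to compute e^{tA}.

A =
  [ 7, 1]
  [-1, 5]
e^{tA} =
  [t*exp(6*t) + exp(6*t), t*exp(6*t)]
  [-t*exp(6*t), -t*exp(6*t) + exp(6*t)]

Strategy: write A = P · J · P⁻¹ where J is a Jordan canonical form, so e^{tA} = P · e^{tJ} · P⁻¹, and e^{tJ} can be computed block-by-block.

A has Jordan form
J =
  [6, 1]
  [0, 6]
(up to reordering of blocks).

Per-block formulas:
  For a 2×2 Jordan block J_2(6): exp(t · J_2(6)) = e^(6t)·(I + t·N), where N is the 2×2 nilpotent shift.

After assembling e^{tJ} and conjugating by P, we get:

e^{tA} =
  [t*exp(6*t) + exp(6*t), t*exp(6*t)]
  [-t*exp(6*t), -t*exp(6*t) + exp(6*t)]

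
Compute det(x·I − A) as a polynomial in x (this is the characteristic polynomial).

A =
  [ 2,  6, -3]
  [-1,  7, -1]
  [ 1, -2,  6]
x^3 - 15*x^2 + 75*x - 125

Expanding det(x·I − A) (e.g. by cofactor expansion or by noting that A is similar to its Jordan form J, which has the same characteristic polynomial as A) gives
  χ_A(x) = x^3 - 15*x^2 + 75*x - 125
which factors as (x - 5)^3. The eigenvalues (with algebraic multiplicities) are λ = 5 with multiplicity 3.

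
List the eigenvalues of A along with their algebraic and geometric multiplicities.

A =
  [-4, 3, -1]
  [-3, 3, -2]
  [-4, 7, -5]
λ = -2: alg = 3, geom = 1

Step 1 — factor the characteristic polynomial to read off the algebraic multiplicities:
  χ_A(x) = (x + 2)^3

Step 2 — compute geometric multiplicities via the rank-nullity identity g(λ) = n − rank(A − λI):
  rank(A − (-2)·I) = 2, so dim ker(A − (-2)·I) = n − 2 = 1

Summary:
  λ = -2: algebraic multiplicity = 3, geometric multiplicity = 1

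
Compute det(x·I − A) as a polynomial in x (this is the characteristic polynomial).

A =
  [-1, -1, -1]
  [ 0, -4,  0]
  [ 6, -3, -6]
x^3 + 11*x^2 + 40*x + 48

Expanding det(x·I − A) (e.g. by cofactor expansion or by noting that A is similar to its Jordan form J, which has the same characteristic polynomial as A) gives
  χ_A(x) = x^3 + 11*x^2 + 40*x + 48
which factors as (x + 3)*(x + 4)^2. The eigenvalues (with algebraic multiplicities) are λ = -4 with multiplicity 2, λ = -3 with multiplicity 1.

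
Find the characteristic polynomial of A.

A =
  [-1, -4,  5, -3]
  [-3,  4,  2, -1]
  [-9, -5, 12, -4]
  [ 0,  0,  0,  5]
x^4 - 20*x^3 + 150*x^2 - 500*x + 625

Expanding det(x·I − A) (e.g. by cofactor expansion or by noting that A is similar to its Jordan form J, which has the same characteristic polynomial as A) gives
  χ_A(x) = x^4 - 20*x^3 + 150*x^2 - 500*x + 625
which factors as (x - 5)^4. The eigenvalues (with algebraic multiplicities) are λ = 5 with multiplicity 4.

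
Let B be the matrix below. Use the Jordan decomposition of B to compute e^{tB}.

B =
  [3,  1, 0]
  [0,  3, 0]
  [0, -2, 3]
e^{tB} =
  [exp(3*t), t*exp(3*t), 0]
  [0, exp(3*t), 0]
  [0, -2*t*exp(3*t), exp(3*t)]

Strategy: write B = P · J · P⁻¹ where J is a Jordan canonical form, so e^{tB} = P · e^{tJ} · P⁻¹, and e^{tJ} can be computed block-by-block.

B has Jordan form
J =
  [3, 1, 0]
  [0, 3, 0]
  [0, 0, 3]
(up to reordering of blocks).

Per-block formulas:
  For a 1×1 block at λ = 3: exp(t · [3]) = [e^(3t)].
  For a 2×2 Jordan block J_2(3): exp(t · J_2(3)) = e^(3t)·(I + t·N), where N is the 2×2 nilpotent shift.

After assembling e^{tJ} and conjugating by P, we get:

e^{tB} =
  [exp(3*t), t*exp(3*t), 0]
  [0, exp(3*t), 0]
  [0, -2*t*exp(3*t), exp(3*t)]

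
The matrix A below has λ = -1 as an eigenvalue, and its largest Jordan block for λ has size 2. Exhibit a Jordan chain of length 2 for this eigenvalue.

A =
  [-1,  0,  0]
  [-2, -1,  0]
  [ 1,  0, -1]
A Jordan chain for λ = -1 of length 2:
v_1 = (0, -2, 1)ᵀ
v_2 = (1, 0, 0)ᵀ

Let N = A − (-1)·I. We want v_2 with N^2 v_2 = 0 but N^1 v_2 ≠ 0; then v_{j-1} := N · v_j for j = 2, …, 2.

Pick v_2 = (1, 0, 0)ᵀ.
Then v_1 = N · v_2 = (0, -2, 1)ᵀ.

Sanity check: (A − (-1)·I) v_1 = (0, 0, 0)ᵀ = 0. ✓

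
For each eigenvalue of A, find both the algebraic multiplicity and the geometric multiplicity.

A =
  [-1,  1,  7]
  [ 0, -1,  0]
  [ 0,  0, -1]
λ = -1: alg = 3, geom = 2

Step 1 — factor the characteristic polynomial to read off the algebraic multiplicities:
  χ_A(x) = (x + 1)^3

Step 2 — compute geometric multiplicities via the rank-nullity identity g(λ) = n − rank(A − λI):
  rank(A − (-1)·I) = 1, so dim ker(A − (-1)·I) = n − 1 = 2

Summary:
  λ = -1: algebraic multiplicity = 3, geometric multiplicity = 2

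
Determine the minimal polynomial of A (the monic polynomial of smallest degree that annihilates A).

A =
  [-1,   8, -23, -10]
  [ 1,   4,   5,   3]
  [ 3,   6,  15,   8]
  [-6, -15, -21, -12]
x^4 - 6*x^3 + 9*x^2

The characteristic polynomial is χ_A(x) = x^2*(x - 3)^2, so the eigenvalues are known. The minimal polynomial is
  m_A(x) = Π_λ (x − λ)^{k_λ}
where k_λ is the size of the *largest* Jordan block for λ (equivalently, the smallest k with (A − λI)^k v = 0 for every generalised eigenvector v of λ).

  λ = 0: largest Jordan block has size 2, contributing (x − 0)^2
  λ = 3: largest Jordan block has size 2, contributing (x − 3)^2

So m_A(x) = x^2*(x - 3)^2 = x^4 - 6*x^3 + 9*x^2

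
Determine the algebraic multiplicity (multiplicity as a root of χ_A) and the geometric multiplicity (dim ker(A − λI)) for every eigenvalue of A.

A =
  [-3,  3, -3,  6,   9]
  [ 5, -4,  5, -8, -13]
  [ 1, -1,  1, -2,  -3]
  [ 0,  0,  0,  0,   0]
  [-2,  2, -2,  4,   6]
λ = 0: alg = 5, geom = 3

Step 1 — factor the characteristic polynomial to read off the algebraic multiplicities:
  χ_A(x) = x^5

Step 2 — compute geometric multiplicities via the rank-nullity identity g(λ) = n − rank(A − λI):
  rank(A − (0)·I) = 2, so dim ker(A − (0)·I) = n − 2 = 3

Summary:
  λ = 0: algebraic multiplicity = 5, geometric multiplicity = 3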